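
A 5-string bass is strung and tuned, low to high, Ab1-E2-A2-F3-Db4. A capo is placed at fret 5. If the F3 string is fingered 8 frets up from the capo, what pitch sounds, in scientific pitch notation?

Gb4

The capo raises the open F3 by 5 semitones to Bb3; fretting 8 more gives F3 + 5 + 8 = F3 + 13 semitones = Gb4.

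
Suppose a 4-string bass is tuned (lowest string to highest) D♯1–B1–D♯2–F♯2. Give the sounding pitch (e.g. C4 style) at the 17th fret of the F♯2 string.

F♯2 is MIDI 42. Adding 17 gives 59, which is B3.

B3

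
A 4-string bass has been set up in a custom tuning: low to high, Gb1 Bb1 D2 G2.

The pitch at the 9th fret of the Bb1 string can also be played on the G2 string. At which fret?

0

Bb1 at fret 9 is Bb1 + 9 semitones = G2.
The open G2 string is 9 semitones above the open Bb1, so the same pitch on the G2 string lies at fret 9 − 9 = 0.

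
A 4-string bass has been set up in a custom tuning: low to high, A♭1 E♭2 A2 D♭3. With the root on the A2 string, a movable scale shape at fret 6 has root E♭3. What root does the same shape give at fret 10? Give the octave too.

Moving from fret 6 to fret 10 shifts the root by 4 semitones.
E♭3 up 4 semitones is G3.

G3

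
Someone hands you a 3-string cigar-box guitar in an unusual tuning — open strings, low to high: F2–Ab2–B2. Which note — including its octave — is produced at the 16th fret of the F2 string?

A3

The open F2 string plus 16 semitones: F–Gb–G–Ab–…–G–Ab–A.
The walk passes from B into C once, so the octave number goes from 2 to 3.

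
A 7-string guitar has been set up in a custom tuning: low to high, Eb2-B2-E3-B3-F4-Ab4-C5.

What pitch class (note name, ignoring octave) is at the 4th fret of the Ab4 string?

Ab4 is MIDI 68. Adding 4 gives 72; 72 mod 12 = 0, i.e. C.

C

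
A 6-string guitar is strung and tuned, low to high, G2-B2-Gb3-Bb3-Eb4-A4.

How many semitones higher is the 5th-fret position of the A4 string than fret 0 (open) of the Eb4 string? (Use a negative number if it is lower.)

11 semitones

A4 at fret 5 → D5 (MIDI 74); Eb4 at fret 0 → Eb4 (MIDI 63).
74 − 63 = 11, so the two pitches are 11 semitones apart.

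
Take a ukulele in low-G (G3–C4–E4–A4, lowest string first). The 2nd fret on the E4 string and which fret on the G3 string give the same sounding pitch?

11

Fret 2 on E4 is MIDI 64 + 2 = 66 (F#4). On the G3 string (open MIDI 55), that pitch is 66 − 55 = fret 11.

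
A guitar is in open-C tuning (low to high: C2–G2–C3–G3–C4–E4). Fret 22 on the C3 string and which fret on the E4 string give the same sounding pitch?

6

Fret 22 on C3 is MIDI 48 + 22 = 70 (A#4). On the E4 string (open MIDI 64), that pitch is 70 − 64 = fret 6.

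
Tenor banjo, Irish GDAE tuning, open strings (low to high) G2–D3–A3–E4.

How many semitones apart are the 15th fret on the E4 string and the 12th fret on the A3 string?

10 semitones

E4 at fret 15 → G5 (MIDI 79); A3 at fret 12 → A4 (MIDI 69).
79 − 69 = 10, so the two pitches are 10 semitones apart, with G5 the higher.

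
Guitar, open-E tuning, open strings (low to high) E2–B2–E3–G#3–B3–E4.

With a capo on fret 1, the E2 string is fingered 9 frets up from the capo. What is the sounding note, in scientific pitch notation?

The capo raises the open E2 by 1 semitone to F2; fretting 9 more gives E2 + 1 + 9 = E2 + 10 semitones = D3.

D3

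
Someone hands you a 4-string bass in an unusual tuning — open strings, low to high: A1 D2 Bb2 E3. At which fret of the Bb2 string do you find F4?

F4 is 19 semitones above the open Bb2 (Bb–B–C–Db–…–Eb–E–F), so it sits at fret 19.

19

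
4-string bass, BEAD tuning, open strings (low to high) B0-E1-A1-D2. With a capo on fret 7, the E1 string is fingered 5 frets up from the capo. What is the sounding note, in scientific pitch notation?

The capo raises the open E1 by 7 semitones to B1; fretting 5 more gives E1 + 7 + 5 = E1 + 12 semitones = E2.

E2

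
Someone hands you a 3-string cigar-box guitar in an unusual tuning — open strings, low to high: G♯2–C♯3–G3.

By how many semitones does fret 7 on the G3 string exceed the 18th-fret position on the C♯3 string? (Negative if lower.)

-5 semitones

G3 at fret 7 → D4 (MIDI 62); C♯3 at fret 18 → G4 (MIDI 67).
62 − 67 = -5, so the two pitches are 5 semitones apart.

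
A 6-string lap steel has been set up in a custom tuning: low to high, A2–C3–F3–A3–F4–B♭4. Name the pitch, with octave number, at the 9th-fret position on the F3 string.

Each fret is one semitone, so F3 + 9 = D4.

D4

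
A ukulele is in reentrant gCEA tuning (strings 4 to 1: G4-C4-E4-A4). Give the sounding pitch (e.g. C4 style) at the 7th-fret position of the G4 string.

Each fret is one semitone, so G4 + 7 = D5.

D5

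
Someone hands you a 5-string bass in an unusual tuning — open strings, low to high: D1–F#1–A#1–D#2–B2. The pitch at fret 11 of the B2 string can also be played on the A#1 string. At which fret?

24

B2 at fret 11 is B2 + 11 semitones = A#3.
The open A#1 string is 13 semitones below the open B2, so the same pitch on the A#1 string lies at fret 11 + 13 = 24.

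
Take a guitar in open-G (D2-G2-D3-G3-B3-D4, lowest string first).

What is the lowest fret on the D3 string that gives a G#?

From D3, count semitones up the chromatic scale until reaching G#: D–D#–E–F–F#–G–G# — 6 steps.

6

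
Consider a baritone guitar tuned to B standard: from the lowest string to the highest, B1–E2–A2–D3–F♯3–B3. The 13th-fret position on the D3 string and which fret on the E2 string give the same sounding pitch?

23

D3 at fret 13 is D3 + 13 semitones = D♯4.
The open E2 string is 10 semitones below the open D3, so the same pitch on the E2 string lies at fret 13 + 10 = 23.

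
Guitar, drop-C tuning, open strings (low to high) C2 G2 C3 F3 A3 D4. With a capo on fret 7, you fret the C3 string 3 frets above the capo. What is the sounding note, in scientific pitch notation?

A♯3

The capo raises the open C3 by 7 semitones to G3; fretting 3 more gives C3 + 7 + 3 = C3 + 10 semitones = A♯3.
(Also written B♭.)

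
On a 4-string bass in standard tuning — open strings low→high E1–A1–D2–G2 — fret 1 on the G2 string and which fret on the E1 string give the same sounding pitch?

16

G2 at fret 1 is G2 + 1 semitone = G#2.
The open E1 string is 15 semitones below the open G2, so the same pitch on the E1 string lies at fret 1 + 15 = 16.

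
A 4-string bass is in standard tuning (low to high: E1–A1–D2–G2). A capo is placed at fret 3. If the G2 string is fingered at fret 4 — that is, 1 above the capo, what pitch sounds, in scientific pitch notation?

B2

The capo raises the open G2 by 3 semitones to A♯2; fretting 1 more gives G2 + 3 + 1 = G2 + 4 semitones = B2.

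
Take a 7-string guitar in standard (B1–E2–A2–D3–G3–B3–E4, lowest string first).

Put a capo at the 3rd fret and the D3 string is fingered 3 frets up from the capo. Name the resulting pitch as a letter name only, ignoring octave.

G♯

The capo raises the open D3 by 3 semitones to F3; fretting 3 more gives D3 + 3 + 3 = D3 + 6 semitones, landing on G♯.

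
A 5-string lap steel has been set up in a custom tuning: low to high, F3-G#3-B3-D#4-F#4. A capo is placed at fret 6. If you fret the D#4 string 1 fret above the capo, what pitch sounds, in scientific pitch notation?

A#4

The capo raises the open D#4 by 6 semitones to A4; fretting 1 more gives D#4 + 6 + 1 = D#4 + 7 semitones = A#4.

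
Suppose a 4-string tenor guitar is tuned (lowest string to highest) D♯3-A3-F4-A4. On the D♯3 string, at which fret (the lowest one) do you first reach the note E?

From D♯3, count semitones up the chromatic scale until reaching E: D#–E — 1 step.

1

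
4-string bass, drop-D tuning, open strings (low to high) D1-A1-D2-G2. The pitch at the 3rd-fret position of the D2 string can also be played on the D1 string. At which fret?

15

D2 at fret 3 is D2 + 3 semitones = F2.
The open D1 string is 12 semitones below the open D2, so the same pitch on the D1 string lies at fret 3 + 12 = 15.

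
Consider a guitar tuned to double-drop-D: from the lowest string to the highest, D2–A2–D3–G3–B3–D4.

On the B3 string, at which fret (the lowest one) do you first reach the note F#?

7

From B3, count semitones up the chromatic scale until reaching F#: B–C–C#–D–D#–E–F–F# — 7 steps.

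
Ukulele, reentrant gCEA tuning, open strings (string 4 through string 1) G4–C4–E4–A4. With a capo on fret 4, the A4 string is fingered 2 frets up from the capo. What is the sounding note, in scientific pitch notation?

The capo raises the open A4 by 4 semitones to C♯5; fretting 2 more gives A4 + 4 + 2 = A4 + 6 semitones = D♯5.
(Also written E♭.)

D♯5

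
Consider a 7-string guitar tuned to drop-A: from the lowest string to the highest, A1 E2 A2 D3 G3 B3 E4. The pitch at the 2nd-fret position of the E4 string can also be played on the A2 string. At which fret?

E4 at fret 2 is E4 + 2 semitones = F#4.
The open A2 string is 19 semitones below the open E4, so the same pitch on the A2 string lies at fret 2 + 19 = 21.

21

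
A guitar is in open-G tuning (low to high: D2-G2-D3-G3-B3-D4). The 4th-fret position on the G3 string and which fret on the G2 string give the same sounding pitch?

16

G3 at fret 4 is G3 + 4 semitones = B3.
The open G2 string is 12 semitones below the open G3, so the same pitch on the G2 string lies at fret 4 + 12 = 16.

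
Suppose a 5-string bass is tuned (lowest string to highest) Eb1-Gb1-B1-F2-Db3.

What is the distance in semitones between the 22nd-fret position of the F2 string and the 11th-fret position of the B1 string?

17 semitones

F2 at fret 22 → Eb4 (MIDI 63); B1 at fret 11 → Bb2 (MIDI 46).
63 − 46 = 17, so the two pitches are 17 semitones apart, with Eb4 the higher.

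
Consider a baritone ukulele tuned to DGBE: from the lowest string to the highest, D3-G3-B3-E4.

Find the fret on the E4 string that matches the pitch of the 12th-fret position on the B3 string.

Fret 12 on B3 is MIDI 59 + 12 = 71 (B4). On the E4 string (open MIDI 64), that pitch is 71 − 64 = fret 7.

7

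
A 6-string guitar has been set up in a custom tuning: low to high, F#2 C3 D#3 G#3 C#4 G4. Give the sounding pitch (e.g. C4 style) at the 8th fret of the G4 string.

D#5

G4 is MIDI 67. Adding 8 gives 75, which is D#5.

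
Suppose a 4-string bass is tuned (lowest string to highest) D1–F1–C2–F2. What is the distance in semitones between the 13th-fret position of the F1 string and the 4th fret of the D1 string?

F1 at fret 13 → F#2 (MIDI 42); D1 at fret 4 → F#1 (MIDI 30).
42 − 30 = 12, so the two pitches are 12 semitones apart, with F#2 the higher.

12 semitones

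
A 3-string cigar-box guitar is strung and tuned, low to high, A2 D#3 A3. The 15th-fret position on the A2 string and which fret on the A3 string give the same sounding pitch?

A2 at fret 15 is A2 + 15 semitones = C4.
The open A3 string is 12 semitones above the open A2, so the same pitch on the A3 string lies at fret 15 − 12 = 3.

3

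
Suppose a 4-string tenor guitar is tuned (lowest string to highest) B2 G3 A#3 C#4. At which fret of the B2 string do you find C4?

13

C4 is 13 semitones above the open B2 (B–C–C#–D–…–A#–B–C), so it sits at fret 13.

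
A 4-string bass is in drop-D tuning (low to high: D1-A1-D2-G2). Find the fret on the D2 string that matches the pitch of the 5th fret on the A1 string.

A1 at fret 5 is A1 + 5 semitones = D2.
The open D2 string is 5 semitones above the open A1, so the same pitch on the D2 string lies at fret 5 − 5 = 0.

0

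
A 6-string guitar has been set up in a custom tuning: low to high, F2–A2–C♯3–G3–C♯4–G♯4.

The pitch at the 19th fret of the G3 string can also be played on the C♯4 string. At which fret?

G3 at fret 19 is G3 + 19 semitones = D5.
The open C♯4 string is 6 semitones above the open G3, so the same pitch on the C♯4 string lies at fret 19 − 6 = 13.

13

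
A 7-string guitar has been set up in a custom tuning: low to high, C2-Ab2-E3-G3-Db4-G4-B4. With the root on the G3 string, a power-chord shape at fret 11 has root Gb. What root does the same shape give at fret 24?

G

Moving from fret 11 to fret 24 shifts the root by 13 semitones.
Gb up 13 semitones is G.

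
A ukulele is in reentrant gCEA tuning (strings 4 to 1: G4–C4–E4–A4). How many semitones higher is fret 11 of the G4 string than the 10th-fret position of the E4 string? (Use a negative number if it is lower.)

G4 at fret 11 → F♯5 (MIDI 78); E4 at fret 10 → D5 (MIDI 74).
78 − 74 = 4, so the two pitches are 4 semitones apart.

4 semitones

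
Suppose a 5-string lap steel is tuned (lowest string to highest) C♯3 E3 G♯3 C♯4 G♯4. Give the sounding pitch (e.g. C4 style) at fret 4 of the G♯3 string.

C4

G♯3 is MIDI 56. Adding 4 gives 60, which is C4.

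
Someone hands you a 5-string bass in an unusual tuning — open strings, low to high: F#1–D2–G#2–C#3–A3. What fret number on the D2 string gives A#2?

A#2 is 8 semitones above the open D2 (D–D#–E–F–F#–G–G#–A–A#), so it sits at fret 8.

8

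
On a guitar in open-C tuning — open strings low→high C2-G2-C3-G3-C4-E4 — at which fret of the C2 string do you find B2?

11

B2 is 11 semitones above the open C2 (C–C#–D–D#–…–A–A#–B), so it sits at fret 11.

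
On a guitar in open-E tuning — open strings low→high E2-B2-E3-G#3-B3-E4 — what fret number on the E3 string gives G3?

3

G3 is 3 semitones above the open E3 (E–F–F#–G), so it sits at fret 3.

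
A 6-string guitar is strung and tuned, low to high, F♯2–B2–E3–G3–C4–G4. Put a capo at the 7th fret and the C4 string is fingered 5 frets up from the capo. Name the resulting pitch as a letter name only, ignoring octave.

The capo raises the open C4 by 7 semitones to G4; fretting 5 more gives C4 + 7 + 5 = C4 + 12 semitones, landing on C.

C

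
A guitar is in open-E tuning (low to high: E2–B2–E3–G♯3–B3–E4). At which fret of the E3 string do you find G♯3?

G♯3 is 4 semitones above the open E3 (E–F–F#–G–G#), so it sits at fret 4.

4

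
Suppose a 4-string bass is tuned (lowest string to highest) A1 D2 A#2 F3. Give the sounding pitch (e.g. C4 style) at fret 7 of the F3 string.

Each fret is one semitone, so F3 + 7 = C4.

C4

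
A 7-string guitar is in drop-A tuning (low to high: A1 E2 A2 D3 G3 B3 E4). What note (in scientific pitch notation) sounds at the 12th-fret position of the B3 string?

Each fret is one semitone, so B3 + 12 = B4.

B4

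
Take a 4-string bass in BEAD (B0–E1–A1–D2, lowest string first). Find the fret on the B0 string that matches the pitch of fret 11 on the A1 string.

21

Fret 11 on A1 is MIDI 33 + 11 = 44 (G#2). On the B0 string (open MIDI 23), that pitch is 44 − 23 = fret 21.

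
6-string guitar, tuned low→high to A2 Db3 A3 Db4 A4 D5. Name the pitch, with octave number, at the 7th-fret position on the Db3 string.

Ab3

Each fret is one semitone, so Db3 + 7 = Ab3.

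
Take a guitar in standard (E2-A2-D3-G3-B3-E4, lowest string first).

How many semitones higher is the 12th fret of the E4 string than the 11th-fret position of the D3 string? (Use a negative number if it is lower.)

15 semitones

E4 at fret 12 → E5 (MIDI 76); D3 at fret 11 → C#4 (MIDI 61).
76 − 61 = 15, so the two pitches are 15 semitones apart.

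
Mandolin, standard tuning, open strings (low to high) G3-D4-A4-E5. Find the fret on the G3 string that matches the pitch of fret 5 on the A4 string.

19

Fret 5 on A4 is MIDI 69 + 5 = 74 (D5). On the G3 string (open MIDI 55), that pitch is 74 − 55 = fret 19.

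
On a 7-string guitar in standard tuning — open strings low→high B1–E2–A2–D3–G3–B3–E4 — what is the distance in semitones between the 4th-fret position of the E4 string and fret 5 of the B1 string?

28 semitones

E4 at fret 4 → G#4 (MIDI 68); B1 at fret 5 → E2 (MIDI 40).
68 − 40 = 28, so the two pitches are 28 semitones apart, with G#4 the higher.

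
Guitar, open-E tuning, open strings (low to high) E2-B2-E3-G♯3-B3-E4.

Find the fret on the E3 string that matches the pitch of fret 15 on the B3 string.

22

B3 at fret 15 is B3 + 15 semitones = D5.
The open E3 string is 7 semitones below the open B3, so the same pitch on the E3 string lies at fret 15 + 7 = 22.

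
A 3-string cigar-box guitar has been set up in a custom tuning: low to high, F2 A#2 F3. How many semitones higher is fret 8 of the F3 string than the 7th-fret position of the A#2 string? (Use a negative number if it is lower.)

8 semitones

F3 at fret 8 → C#4 (MIDI 61); A#2 at fret 7 → F3 (MIDI 53).
61 − 53 = 8, so the two pitches are 8 semitones apart.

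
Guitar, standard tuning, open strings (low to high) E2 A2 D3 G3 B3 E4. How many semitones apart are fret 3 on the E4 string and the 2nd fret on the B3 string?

E4 at fret 3 → G4 (MIDI 67); B3 at fret 2 → C#4 (MIDI 61).
67 − 61 = 6, so the two pitches are 6 semitones apart, with G4 the higher.

6 semitones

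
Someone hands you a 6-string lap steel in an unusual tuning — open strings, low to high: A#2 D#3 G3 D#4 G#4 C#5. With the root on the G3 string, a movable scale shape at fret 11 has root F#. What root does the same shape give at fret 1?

Moving from fret 11 to fret 1 shifts the root by -10 semitones.
F# down 10 semitones is G#.

G#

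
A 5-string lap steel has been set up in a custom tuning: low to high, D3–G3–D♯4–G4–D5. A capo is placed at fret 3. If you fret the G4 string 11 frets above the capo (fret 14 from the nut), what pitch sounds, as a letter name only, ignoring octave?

The capo raises the open G4 by 3 semitones to A♯4; fretting 11 more gives G4 + 3 + 11 = G4 + 14 semitones, landing on A.

A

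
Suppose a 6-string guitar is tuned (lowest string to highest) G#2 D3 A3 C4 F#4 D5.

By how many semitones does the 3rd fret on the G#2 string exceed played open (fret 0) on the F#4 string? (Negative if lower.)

-19 semitones

G#2 at fret 3 → B2 (MIDI 47); F#4 at fret 0 → F#4 (MIDI 66).
47 − 66 = -19, so the two pitches are 19 semitones apart.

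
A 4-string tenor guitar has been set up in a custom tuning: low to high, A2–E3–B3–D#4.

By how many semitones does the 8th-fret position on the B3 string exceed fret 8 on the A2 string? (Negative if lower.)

B3 at fret 8 → G4 (MIDI 67); A2 at fret 8 → F3 (MIDI 53).
67 − 53 = 14, so the two pitches are 14 semitones apart.

14 semitones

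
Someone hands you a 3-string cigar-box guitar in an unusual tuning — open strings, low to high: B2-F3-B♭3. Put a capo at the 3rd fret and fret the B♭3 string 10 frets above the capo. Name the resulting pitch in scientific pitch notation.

The capo raises the open B♭3 by 3 semitones to D♭4; fretting 10 more gives B♭3 + 3 + 10 = B♭3 + 13 semitones = B4.

B4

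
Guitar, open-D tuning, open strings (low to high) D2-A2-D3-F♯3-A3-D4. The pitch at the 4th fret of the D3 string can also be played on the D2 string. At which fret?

Fret 4 on D3 is MIDI 50 + 4 = 54 (F♯3). On the D2 string (open MIDI 38), that pitch is 54 − 38 = fret 16.

16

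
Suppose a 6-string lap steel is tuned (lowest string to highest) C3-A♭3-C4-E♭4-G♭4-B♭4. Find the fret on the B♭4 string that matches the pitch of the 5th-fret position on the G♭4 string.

Fret 5 on G♭4 is MIDI 66 + 5 = 71 (B4). On the B♭4 string (open MIDI 70), that pitch is 71 − 70 = fret 1.

1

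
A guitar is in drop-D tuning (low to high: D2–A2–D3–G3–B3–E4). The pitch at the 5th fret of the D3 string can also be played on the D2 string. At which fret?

17

Fret 5 on D3 is MIDI 50 + 5 = 55 (G3). On the D2 string (open MIDI 38), that pitch is 55 − 38 = fret 17.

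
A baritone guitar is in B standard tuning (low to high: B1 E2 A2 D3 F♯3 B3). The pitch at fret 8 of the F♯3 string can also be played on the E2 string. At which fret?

Fret 8 on F♯3 is MIDI 54 + 8 = 62 (D4). On the E2 string (open MIDI 40), that pitch is 62 − 40 = fret 22.

22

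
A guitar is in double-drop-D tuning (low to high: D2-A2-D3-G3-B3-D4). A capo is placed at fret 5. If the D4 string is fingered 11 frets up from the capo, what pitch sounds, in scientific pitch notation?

F#5

The capo raises the open D4 by 5 semitones to G4; fretting 11 more gives D4 + 5 + 11 = D4 + 16 semitones = F#5.
(Also written Gb.)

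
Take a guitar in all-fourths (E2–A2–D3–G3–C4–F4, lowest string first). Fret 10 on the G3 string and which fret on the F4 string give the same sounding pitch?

0

G3 at fret 10 is G3 + 10 semitones = F4.
The open F4 string is 10 semitones above the open G3, so the same pitch on the F4 string lies at fret 10 − 10 = 0.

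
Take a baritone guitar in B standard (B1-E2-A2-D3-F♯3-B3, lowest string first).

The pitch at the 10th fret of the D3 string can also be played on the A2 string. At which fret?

Fret 10 on D3 is MIDI 50 + 10 = 60 (C4). On the A2 string (open MIDI 45), that pitch is 60 − 45 = fret 15.

15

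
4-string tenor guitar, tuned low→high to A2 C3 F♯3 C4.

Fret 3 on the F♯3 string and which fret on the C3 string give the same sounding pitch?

F♯3 at fret 3 is F♯3 + 3 semitones = A3.
The open C3 string is 6 semitones below the open F♯3, so the same pitch on the C3 string lies at fret 3 + 6 = 9.

9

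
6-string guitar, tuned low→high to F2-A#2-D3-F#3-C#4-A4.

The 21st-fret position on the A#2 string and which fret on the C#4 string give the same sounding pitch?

6

Fret 21 on A#2 is MIDI 46 + 21 = 67 (G4). On the C#4 string (open MIDI 61), that pitch is 67 − 61 = fret 6.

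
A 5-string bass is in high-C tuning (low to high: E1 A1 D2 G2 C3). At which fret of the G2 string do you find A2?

2

A2 is 2 semitones above the open G2 (G–G#–A), so it sits at fret 2.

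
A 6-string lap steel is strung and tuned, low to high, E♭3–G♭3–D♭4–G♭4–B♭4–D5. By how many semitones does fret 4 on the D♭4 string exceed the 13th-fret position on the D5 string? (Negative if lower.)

-22 semitones

D♭4 at fret 4 → F4 (MIDI 65); D5 at fret 13 → E♭6 (MIDI 87).
65 − 87 = -22, so the two pitches are 22 semitones apart.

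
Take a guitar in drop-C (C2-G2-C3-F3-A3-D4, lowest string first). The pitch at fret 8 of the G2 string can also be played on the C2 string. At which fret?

15

G2 at fret 8 is G2 + 8 semitones = D#3.
The open C2 string is 7 semitones below the open G2, so the same pitch on the C2 string lies at fret 8 + 7 = 15.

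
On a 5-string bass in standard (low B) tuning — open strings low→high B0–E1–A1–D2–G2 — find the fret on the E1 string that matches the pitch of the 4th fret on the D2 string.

Fret 4 on D2 is MIDI 38 + 4 = 42 (F♯2). On the E1 string (open MIDI 28), that pitch is 42 − 28 = fret 14.

14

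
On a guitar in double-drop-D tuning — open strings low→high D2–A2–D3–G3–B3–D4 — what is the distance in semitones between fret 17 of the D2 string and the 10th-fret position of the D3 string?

5 semitones

D2 at fret 17 → G3 (MIDI 55); D3 at fret 10 → C4 (MIDI 60).
55 − 60 = -5, so the two pitches are 5 semitones apart, with C4 the higher.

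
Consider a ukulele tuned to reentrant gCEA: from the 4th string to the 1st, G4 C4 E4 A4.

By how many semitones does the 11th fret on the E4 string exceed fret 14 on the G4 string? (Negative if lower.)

-6 semitones

E4 at fret 11 → D#5 (MIDI 75); G4 at fret 14 → A5 (MIDI 81).
75 − 81 = -6, so the two pitches are 6 semitones apart.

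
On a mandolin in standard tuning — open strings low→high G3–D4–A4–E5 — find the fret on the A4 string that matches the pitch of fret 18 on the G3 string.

G3 at fret 18 is G3 + 18 semitones = C♯5.
The open A4 string is 14 semitones above the open G3, so the same pitch on the A4 string lies at fret 18 − 14 = 4.

4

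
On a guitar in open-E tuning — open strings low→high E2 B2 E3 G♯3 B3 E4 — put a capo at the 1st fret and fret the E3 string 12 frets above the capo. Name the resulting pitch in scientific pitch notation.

The capo raises the open E3 by 1 semitone to F3; fretting 12 more gives E3 + 1 + 12 = E3 + 13 semitones = F4.

F4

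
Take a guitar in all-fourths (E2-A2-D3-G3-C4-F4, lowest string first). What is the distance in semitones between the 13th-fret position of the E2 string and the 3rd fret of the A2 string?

E2 at fret 13 → F3 (MIDI 53); A2 at fret 3 → C3 (MIDI 48).
53 − 48 = 5, so the two pitches are 5 semitones apart, with F3 the higher.

5 semitones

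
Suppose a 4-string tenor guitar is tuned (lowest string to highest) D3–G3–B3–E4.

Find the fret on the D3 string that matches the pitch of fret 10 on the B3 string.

19

Fret 10 on B3 is MIDI 59 + 10 = 69 (A4). On the D3 string (open MIDI 50), that pitch is 69 − 50 = fret 19.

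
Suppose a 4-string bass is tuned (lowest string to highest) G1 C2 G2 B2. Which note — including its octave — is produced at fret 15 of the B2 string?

D4

The open B2 string plus 15 semitones: B–C–Db–D–…–C–Db–D.
The walk passes from B into C 2 times, so the octave number goes from 2 to 4.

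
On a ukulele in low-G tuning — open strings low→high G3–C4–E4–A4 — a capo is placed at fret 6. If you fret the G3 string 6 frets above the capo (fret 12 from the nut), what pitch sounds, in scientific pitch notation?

The capo raises the open G3 by 6 semitones to C#4; fretting 6 more gives G3 + 6 + 6 = G3 + 12 semitones = G4.

G4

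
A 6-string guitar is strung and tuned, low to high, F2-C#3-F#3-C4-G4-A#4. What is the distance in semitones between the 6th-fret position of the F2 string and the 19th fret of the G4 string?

F2 at fret 6 → B2 (MIDI 47); G4 at fret 19 → D6 (MIDI 86).
47 − 86 = -39, so the two pitches are 39 semitones apart, with D6 the higher.

39 semitones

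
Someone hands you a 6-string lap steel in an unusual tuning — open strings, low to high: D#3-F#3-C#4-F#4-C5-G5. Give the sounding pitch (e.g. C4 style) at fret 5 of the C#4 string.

F#4

The open C#4 string plus 5 semitones: C#–D–D#–E–F–F#.
No B→C boundary is crossed, so the octave stays at 4.
(Equivalently spelled Gb4.)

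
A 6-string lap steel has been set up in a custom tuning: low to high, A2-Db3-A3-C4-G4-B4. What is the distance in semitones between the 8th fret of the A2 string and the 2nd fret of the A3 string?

A2 at fret 8 → F3 (MIDI 53); A3 at fret 2 → B3 (MIDI 59).
53 − 59 = -6, so the two pitches are 6 semitones apart, with B3 the higher.

6 semitones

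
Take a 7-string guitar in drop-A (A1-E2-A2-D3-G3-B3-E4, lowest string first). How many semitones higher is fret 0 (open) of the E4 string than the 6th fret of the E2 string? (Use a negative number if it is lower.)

18 semitones

E4 at fret 0 → E4 (MIDI 64); E2 at fret 6 → A#2 (MIDI 46).
64 − 46 = 18, so the two pitches are 18 semitones apart.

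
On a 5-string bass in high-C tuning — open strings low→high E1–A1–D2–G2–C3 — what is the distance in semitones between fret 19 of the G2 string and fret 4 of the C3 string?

10 semitones

G2 at fret 19 → D4 (MIDI 62); C3 at fret 4 → E3 (MIDI 52).
62 − 52 = 10, so the two pitches are 10 semitones apart, with D4 the higher.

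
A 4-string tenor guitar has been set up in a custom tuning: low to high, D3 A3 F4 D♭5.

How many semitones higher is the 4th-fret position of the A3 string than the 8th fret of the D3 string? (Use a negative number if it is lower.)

3 semitones

A3 at fret 4 → D♭4 (MIDI 61); D3 at fret 8 → B♭3 (MIDI 58).
61 − 58 = 3, so the two pitches are 3 semitones apart.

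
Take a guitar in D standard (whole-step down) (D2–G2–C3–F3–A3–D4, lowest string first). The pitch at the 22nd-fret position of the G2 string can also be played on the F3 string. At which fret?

Fret 22 on G2 is MIDI 43 + 22 = 65 (F4). On the F3 string (open MIDI 53), that pitch is 65 − 53 = fret 12.

12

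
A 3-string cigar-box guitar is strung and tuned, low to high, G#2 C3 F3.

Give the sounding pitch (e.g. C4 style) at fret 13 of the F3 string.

The open F3 string plus 13 semitones: F–F#–G–G#–…–E–F–F#.
The walk passes from B into C once, so the octave number goes from 3 to 4.
(Equivalently spelled Gb4.)

F#4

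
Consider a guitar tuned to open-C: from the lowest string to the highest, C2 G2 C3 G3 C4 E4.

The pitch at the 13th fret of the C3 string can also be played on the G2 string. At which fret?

18

C3 at fret 13 is C3 + 13 semitones = C#4.
The open G2 string is 5 semitones below the open C3, so the same pitch on the G2 string lies at fret 13 + 5 = 18.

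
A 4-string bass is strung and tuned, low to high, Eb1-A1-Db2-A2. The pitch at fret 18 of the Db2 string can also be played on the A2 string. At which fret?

10

Db2 at fret 18 is Db2 + 18 semitones = G3.
The open A2 string is 8 semitones above the open Db2, so the same pitch on the A2 string lies at fret 18 − 8 = 10.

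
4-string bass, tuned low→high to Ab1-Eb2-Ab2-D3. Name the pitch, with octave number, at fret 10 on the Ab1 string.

Each fret is one semitone, so Ab1 + 10 = Gb2.
(Equivalently spelled F#2.)

Gb2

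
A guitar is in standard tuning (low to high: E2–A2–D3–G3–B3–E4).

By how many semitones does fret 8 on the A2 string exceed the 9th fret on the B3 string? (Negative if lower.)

-15 semitones

A2 at fret 8 → F3 (MIDI 53); B3 at fret 9 → G#4 (MIDI 68).
53 − 68 = -15, so the two pitches are 15 semitones apart.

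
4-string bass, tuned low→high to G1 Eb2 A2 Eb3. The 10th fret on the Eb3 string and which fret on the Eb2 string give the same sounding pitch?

22

Fret 10 on Eb3 is MIDI 51 + 10 = 61 (Db4). On the Eb2 string (open MIDI 39), that pitch is 61 − 39 = fret 22.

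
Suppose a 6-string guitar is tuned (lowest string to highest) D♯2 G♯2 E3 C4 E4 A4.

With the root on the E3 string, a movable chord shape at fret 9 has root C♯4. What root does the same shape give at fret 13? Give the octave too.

F4

Moving from fret 9 to fret 13 shifts the root by 4 semitones.
C♯4 up 4 semitones is F4.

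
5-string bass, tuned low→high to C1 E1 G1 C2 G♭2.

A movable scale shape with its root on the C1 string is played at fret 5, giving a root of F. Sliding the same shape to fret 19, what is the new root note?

Moving from fret 5 to fret 19 shifts the root by 14 semitones.
F up 14 semitones is G.

G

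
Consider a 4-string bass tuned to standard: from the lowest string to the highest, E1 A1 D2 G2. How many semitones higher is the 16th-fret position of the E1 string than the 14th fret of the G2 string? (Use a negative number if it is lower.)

-13 semitones

E1 at fret 16 → G#2 (MIDI 44); G2 at fret 14 → A3 (MIDI 57).
44 − 57 = -13, so the two pitches are 13 semitones apart.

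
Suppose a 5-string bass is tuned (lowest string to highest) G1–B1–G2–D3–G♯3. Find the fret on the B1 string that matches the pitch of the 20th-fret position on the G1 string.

Fret 20 on G1 is MIDI 31 + 20 = 51 (D♯3). On the B1 string (open MIDI 35), that pitch is 51 − 35 = fret 16.

16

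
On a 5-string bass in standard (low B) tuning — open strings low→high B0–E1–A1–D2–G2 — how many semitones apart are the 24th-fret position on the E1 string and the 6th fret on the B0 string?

23 semitones

E1 at fret 24 → E3 (MIDI 52); B0 at fret 6 → F1 (MIDI 29).
52 − 29 = 23, so the two pitches are 23 semitones apart, with E3 the higher.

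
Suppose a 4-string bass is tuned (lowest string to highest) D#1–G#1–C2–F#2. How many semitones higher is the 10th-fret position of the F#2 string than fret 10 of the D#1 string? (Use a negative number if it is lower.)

15 semitones

F#2 at fret 10 → E3 (MIDI 52); D#1 at fret 10 → C#2 (MIDI 37).
52 − 37 = 15, so the two pitches are 15 semitones apart.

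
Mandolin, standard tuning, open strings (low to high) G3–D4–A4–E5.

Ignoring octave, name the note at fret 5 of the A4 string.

A4 is MIDI 69. Adding 5 gives 74; 74 mod 12 = 2, i.e. D.

D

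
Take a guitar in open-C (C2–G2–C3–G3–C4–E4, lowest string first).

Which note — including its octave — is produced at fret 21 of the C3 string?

A4

C3 is MIDI 48. Adding 21 gives 69, which is A4.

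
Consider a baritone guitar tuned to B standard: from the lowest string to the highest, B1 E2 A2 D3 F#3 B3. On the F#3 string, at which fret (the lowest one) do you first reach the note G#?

2

From F#3, count semitones up the chromatic scale until reaching G#: F#–G–G# — 2 steps.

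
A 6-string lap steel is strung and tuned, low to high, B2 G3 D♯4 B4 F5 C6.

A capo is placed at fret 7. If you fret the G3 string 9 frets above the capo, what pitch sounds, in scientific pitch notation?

The capo raises the open G3 by 7 semitones to D4; fretting 9 more gives G3 + 7 + 9 = G3 + 16 semitones = B4.

B4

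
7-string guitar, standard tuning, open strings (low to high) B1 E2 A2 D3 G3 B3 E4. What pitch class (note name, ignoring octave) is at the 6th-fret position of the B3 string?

B3 is MIDI 59. Adding 6 gives 65; 65 mod 12 = 5, i.e. F.

F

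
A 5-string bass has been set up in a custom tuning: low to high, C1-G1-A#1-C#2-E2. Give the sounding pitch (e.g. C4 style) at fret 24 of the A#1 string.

A#1 is MIDI 34. Adding 24 gives 58, which is A#3.

A#3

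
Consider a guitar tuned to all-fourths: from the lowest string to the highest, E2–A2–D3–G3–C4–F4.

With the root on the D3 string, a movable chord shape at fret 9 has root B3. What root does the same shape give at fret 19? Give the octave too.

A4

Moving from fret 9 to fret 19 shifts the root by 10 semitones.
B3 up 10 semitones is A4.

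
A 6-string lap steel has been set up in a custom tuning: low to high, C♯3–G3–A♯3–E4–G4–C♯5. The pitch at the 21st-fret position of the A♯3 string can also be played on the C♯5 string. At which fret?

6

A♯3 at fret 21 is A♯3 + 21 semitones = G5.
The open C♯5 string is 15 semitones above the open A♯3, so the same pitch on the C♯5 string lies at fret 21 − 15 = 6.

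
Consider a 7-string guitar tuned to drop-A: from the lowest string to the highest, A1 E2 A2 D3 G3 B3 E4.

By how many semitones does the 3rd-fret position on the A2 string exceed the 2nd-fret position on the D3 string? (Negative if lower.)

A2 at fret 3 → C3 (MIDI 48); D3 at fret 2 → E3 (MIDI 52).
48 − 52 = -4, so the two pitches are 4 semitones apart.

-4 semitones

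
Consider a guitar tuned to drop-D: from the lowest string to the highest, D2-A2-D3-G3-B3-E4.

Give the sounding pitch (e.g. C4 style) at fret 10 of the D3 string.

C4

Each fret is one semitone, so D3 + 10 = C4.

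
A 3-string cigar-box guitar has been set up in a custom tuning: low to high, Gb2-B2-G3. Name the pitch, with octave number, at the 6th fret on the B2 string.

F3

B2 is MIDI 47. Adding 6 gives 53, which is F3.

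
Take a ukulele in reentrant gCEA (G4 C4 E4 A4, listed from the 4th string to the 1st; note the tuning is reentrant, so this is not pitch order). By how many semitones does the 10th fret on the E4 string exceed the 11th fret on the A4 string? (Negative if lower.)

E4 at fret 10 → D5 (MIDI 74); A4 at fret 11 → G#5 (MIDI 80).
74 − 80 = -6, so the two pitches are 6 semitones apart.

-6 semitones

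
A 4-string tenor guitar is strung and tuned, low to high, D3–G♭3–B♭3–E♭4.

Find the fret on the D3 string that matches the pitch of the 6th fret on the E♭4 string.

Fret 6 on E♭4 is MIDI 63 + 6 = 69 (A4). On the D3 string (open MIDI 50), that pitch is 69 − 50 = fret 19.

19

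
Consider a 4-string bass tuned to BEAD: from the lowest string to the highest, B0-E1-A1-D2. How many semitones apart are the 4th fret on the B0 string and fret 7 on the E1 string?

B0 at fret 4 → D#1 (MIDI 27); E1 at fret 7 → B1 (MIDI 35).
27 − 35 = -8, so the two pitches are 8 semitones apart, with B1 the higher.

8 semitones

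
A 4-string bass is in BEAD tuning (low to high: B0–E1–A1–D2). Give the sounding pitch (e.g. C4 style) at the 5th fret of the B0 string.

B0 is MIDI 23. Adding 5 gives 28, which is E1.

E1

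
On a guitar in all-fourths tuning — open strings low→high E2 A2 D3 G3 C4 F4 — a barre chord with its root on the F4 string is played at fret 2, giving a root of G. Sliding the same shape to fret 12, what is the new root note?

F

Moving from fret 2 to fret 12 shifts the root by 10 semitones.
G up 10 semitones is F.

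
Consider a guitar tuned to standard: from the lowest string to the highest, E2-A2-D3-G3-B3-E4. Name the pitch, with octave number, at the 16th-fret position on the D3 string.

F♯4

D3 is MIDI 50. Adding 16 gives 66, which is F♯4.
(Equivalently spelled G♭4.)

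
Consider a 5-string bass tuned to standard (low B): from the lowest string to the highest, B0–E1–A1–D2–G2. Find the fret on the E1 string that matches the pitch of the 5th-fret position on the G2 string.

G2 at fret 5 is G2 + 5 semitones = C3.
The open E1 string is 15 semitones below the open G2, so the same pitch on the E1 string lies at fret 5 + 15 = 20.

20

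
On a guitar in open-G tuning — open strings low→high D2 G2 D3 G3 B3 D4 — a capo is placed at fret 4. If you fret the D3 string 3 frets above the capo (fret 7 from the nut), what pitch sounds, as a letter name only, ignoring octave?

The capo raises the open D3 by 4 semitones to F#3; fretting 3 more gives D3 + 4 + 3 = D3 + 7 semitones, landing on A.

A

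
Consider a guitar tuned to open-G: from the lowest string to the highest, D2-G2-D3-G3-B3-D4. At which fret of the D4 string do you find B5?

B5 is 21 semitones above the open D4 (D–D#–E–F–…–A–A#–B), so it sits at fret 21.

21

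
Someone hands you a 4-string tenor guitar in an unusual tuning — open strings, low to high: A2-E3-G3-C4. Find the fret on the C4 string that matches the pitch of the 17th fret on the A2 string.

2

Fret 17 on A2 is MIDI 45 + 17 = 62 (D4). On the C4 string (open MIDI 60), that pitch is 62 − 60 = fret 2.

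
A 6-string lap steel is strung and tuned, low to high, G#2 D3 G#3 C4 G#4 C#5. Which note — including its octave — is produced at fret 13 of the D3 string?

D#4

The open D3 string plus 13 semitones: D–D#–E–F–…–C#–D–D#.
The walk passes from B into C once, so the octave number goes from 3 to 4.
(Equivalently spelled Eb4.)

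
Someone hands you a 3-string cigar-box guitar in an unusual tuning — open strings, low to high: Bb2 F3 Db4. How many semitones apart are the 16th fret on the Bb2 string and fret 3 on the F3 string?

Bb2 at fret 16 → D4 (MIDI 62); F3 at fret 3 → Ab3 (MIDI 56).
62 − 56 = 6, so the two pitches are 6 semitones apart, with D4 the higher.

6 semitones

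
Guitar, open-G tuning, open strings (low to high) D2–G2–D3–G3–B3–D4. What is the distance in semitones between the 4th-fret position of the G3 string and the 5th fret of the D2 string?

G3 at fret 4 → B3 (MIDI 59); D2 at fret 5 → G2 (MIDI 43).
59 − 43 = 16, so the two pitches are 16 semitones apart, with B3 the higher.

16 semitones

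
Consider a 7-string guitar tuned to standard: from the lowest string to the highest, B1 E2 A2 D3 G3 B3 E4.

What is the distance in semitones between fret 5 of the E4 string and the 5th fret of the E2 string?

E4 at fret 5 → A4 (MIDI 69); E2 at fret 5 → A2 (MIDI 45).
69 − 45 = 24, so the two pitches are 24 semitones apart, with A4 the higher.

24 semitones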